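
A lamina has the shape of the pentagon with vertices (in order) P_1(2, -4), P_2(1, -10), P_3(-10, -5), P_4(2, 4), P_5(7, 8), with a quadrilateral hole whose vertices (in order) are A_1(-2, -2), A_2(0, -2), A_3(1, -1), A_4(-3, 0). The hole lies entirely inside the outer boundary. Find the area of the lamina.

99

Outer boundary:
Apply the shoelace (surveyor's) formula: 2A = Σ (x_i·y_{i+1} − x_{i+1}·y_i), indices taken mod 5.
Σ = (-16) + (-105) + (-30) + (-12) + (-44) = -207
Area = |Σ|/2 = 103.5.
Hole:
Apply the shoelace formula: 2A = Σ (x_i·y_{i+1} − x_{i+1}·y_i), indices taken mod 4.
Σ = (4) + (2) + (-3) + (6) = 9
Area = |Σ|/2 = 4.5.
Net area = 103.5 − 4.5 = 99.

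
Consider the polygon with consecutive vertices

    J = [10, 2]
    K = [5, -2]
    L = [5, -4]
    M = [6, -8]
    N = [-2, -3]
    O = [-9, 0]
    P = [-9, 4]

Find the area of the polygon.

105.5

Apply the shoelace formula: 2A = Σ (x_i·y_{i+1} − x_{i+1}·y_i), indices taken mod 7.
Cross-terms: -30, -10, -16, -34, -27, -36, -58  ⇒  Σ = -211
Area = |Σ|/2 = 105.5.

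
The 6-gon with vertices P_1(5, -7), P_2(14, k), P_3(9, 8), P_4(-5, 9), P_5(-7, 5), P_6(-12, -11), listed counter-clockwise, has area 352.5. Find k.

-15

Write out the shoelace sum; only the two edges meeting at P_2 involve k:
2·Area = [(5·k − 14·(-7)) + (14·8 − 9·k)] + 435
       = -4·k + 645 = 705
⇒ k = -15.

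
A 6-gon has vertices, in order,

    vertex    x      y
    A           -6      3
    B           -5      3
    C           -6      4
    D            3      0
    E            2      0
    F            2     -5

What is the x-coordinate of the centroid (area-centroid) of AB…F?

Apply the surveyor's formula. First the cross-terms c_i = x_i·y_{i+1} − x_{i+1}·y_i:
  -3, -2, -12, 0, -10, -24  ⇒  2A = -51, A = -25.5.
Then Σ (x_i + x_{i+1})·c_i = 147, so x̄ = 147 / (6·(-25.5)) = -49/51.

-49/51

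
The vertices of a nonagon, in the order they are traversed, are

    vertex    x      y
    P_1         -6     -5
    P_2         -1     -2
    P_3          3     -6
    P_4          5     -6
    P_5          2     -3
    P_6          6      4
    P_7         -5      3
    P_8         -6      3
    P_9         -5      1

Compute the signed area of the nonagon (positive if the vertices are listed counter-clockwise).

67.5

Cross-terms: 7, 12, 12, -3, 26, 38, 3, 9, 31  ⇒  Σ = 135
Signed area = Σ/2 = 67.5 (positive ⇒ counter-clockwise traversal).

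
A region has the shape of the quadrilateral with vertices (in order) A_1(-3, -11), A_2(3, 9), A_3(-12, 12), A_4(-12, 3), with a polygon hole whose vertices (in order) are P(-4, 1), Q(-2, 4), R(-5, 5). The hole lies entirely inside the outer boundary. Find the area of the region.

Outer boundary:
Σ = (6) + (144) + (108) + (141) = 399
Area = |Σ|/2 = 199.5.
Hole:
Apply the shoelace (surveyor's) formula: 2A = Σ (x_i·y_{i+1} − x_{i+1}·y_i), indices taken mod 3.
Cross-terms: -14, 10, 15  ⇒  Σ = 11
Area = |Σ|/2 = 5.5.
Net area = 199.5 − 5.5 = 194.

194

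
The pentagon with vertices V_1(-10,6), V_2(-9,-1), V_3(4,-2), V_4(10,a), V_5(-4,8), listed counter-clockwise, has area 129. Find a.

2

Write out the shoelace sum; only the two edges meeting at V_4 involve a:
2·Area = [(4·a − 10·(-2)) + (10·8 − (-4)·a)] + 142
       = 8·a + 242 = 258
⇒ a = 2.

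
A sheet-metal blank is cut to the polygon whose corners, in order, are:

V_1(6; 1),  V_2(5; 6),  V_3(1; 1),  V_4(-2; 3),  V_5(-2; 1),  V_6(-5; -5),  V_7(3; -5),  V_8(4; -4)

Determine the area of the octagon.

Apply Gauss's area formula: 2A = Σ (x_i·y_{i+1} − x_{i+1}·y_i), indices taken mod 8.
Cross-terms: 31, -1, 5, 4, 15, 40, 8, 28  ⇒  Σ = 130
Area = |Σ|/2 = 65.

65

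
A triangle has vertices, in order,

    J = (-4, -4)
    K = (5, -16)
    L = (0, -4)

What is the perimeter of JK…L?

32

|JK| = √((9)² + (-12)²) = √225 = 15
|KL| = √((-5)² + (12)²) = √169 = 13
|LJ| = √((-4)² + (0)²) = √16 = 4
Perimeter = 15 + 13 + 4 = 32.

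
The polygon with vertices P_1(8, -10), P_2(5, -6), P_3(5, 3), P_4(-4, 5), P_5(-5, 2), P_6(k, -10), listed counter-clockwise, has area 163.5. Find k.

-8

The doubled signed area Σ (x_i y_{i+1} − x_{i+1} y_i) is linear in k.
With k=0 it equals 231; the coefficient of k is -12 (from the two edges through P_6).
So -12·k + 231 = 2·163.5 = 327 ⇒ k = -8.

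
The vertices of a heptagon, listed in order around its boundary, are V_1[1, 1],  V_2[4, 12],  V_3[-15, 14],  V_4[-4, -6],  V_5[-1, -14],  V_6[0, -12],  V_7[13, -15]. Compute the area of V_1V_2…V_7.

318

Σ = (8) + (236) + (146) + (50) + (12) + (156) + (28) = 636
Area = |Σ|/2 = 318.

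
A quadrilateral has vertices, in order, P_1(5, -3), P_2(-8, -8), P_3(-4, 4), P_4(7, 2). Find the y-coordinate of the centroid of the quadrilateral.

Apply Gauss's area formula. First the cross-terms c_i = x_i·y_{i+1} − x_{i+1}·y_i:
  -64, -64, -36, -31  ⇒  2A = -195, A = -97.5.
Then Σ (y_i + y_{i+1})·c_i = 775, so ȳ = 775 / (6·(-97.5)) = -155/117.

-155/117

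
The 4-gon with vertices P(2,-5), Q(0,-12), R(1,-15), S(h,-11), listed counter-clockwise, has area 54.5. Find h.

The doubled signed area Σ (x_i y_{i+1} − x_{i+1} y_i) is linear in h.
With h=0 it equals -1; the coefficient of h is 10 (from the two edges through S).
So 10·h + -1 = 2·54.5 = 109 ⇒ h = 11.

11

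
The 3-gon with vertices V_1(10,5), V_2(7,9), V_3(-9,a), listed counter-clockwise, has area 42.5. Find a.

2

The doubled signed area Σ (x_i y_{i+1} − x_{i+1} y_i) is linear in a.
With a=0 it equals 91; the coefficient of a is -3 (from the two edges through V_3).
So -3·a + 91 = 2·42.5 = 85 ⇒ a = 2.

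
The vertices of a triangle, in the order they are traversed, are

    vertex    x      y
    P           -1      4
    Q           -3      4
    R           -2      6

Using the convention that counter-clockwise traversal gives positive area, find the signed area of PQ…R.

-2

Apply the shoelace (surveyor's) formula: 2A = Σ (x_i·y_{i+1} − x_{i+1}·y_i), indices taken mod 3.
Cross-terms: 8, -10, -2  ⇒  Σ = -4
Signed area = Σ/2 = -2 (negative ⇒ clockwise traversal).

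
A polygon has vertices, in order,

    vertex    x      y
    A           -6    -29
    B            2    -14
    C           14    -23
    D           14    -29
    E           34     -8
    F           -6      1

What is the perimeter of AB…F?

138

|AB| = √((8)² + (15)²) = √289 = 17
|BC| = √((12)² + (-9)²) = √225 = 15
|CD| = √((0)² + (-6)²) = √36 = 6
|DE| = √((20)² + (21)²) = √841 = 29
|EF| = √((-40)² + (9)²) = √1681 = 41
|FA| = √((0)² + (-30)²) = √900 = 30
Perimeter = 17 + 15 + 6 + 29 + 41 + 30 = 138.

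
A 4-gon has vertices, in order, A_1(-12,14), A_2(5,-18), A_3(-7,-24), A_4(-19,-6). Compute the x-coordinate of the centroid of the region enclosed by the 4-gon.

-1726/213

Apply the shoelace (surveyor's) formula. First the cross-terms c_i = x_i·y_{i+1} − x_{i+1}·y_i:
  146, -246, -414, -338  ⇒  2A = -852, A = -426.
Then Σ (x_i + x_{i+1})·c_i = 20712, so x̄ = 20712 / (6·(-426)) = -1726/213.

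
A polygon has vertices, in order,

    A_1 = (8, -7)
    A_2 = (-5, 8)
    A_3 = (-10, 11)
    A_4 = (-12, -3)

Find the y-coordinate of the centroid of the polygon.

20/27

Apply Gauss's area formula. First the cross-terms c_i = x_i·y_{i+1} − x_{i+1}·y_i:
  29, 25, 162, 108  ⇒  2A = 324, A = 162.
Then Σ (y_i + y_{i+1})·c_i = 720, so ȳ = 720 / (6·162) = 20/27.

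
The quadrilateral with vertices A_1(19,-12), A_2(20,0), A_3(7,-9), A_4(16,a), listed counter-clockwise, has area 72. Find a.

-11

The doubled signed area Σ (x_i y_{i+1} − x_{i+1} y_i) is linear in a.
With a=0 it equals 12; the coefficient of a is -12 (from the two edges through A_4).
So -12·a + 12 = 2·72 = 144 ⇒ a = -11.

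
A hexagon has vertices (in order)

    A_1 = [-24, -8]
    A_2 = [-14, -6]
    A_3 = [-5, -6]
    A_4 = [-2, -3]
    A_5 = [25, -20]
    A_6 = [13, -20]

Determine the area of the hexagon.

310

Apply the shoelace formula: 2A = Σ (x_i·y_{i+1} − x_{i+1}·y_i), indices taken mod 6.
Cross-terms: 32, 54, 3, 115, -240, -584  ⇒  Σ = -620
Area = |Σ|/2 = 310.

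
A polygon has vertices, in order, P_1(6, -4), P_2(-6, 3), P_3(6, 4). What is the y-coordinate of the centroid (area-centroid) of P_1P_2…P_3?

1

Apply Gauss's area formula. First the cross-terms c_i = x_i·y_{i+1} − x_{i+1}·y_i:
  -6, -42, -48  ⇒  2A = -96, A = -48.
Then Σ (y_i + y_{i+1})·c_i = -288, so ȳ = -288 / (6·(-48)) = 1.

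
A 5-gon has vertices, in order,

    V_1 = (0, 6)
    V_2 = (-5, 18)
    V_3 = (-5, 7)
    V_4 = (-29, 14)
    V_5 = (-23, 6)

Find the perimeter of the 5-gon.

82

|V_1V_2| = √((-5)² + (12)²) = √169 = 13
|V_2V_3| = √((0)² + (-11)²) = √121 = 11
|V_3V_4| = √((-24)² + (7)²) = √625 = 25
|V_4V_5| = √((6)² + (-8)²) = √100 = 10
|V_5V_1| = √((23)² + (0)²) = √529 = 23
Perimeter = 13 + 11 + 25 + 10 + 23 = 82.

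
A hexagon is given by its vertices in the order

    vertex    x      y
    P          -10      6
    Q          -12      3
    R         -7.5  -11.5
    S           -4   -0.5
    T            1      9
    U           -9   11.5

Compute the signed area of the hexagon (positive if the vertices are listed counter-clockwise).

139.125

Σ = (42) + (160.5) + (-42.25) + (-35.5) + (92.5) + (61) = 278.25
Signed area = Σ/2 = 139.125 (positive ⇒ counter-clockwise traversal).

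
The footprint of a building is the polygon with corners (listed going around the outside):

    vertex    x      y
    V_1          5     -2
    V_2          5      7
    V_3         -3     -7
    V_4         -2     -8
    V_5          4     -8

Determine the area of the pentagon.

60.5

Apply the shoelace (surveyor's) formula: 2A = Σ (x_i·y_{i+1} − x_{i+1}·y_i), indices taken mod 5.
V_1→V_2: (5)(7) − (5)(-2) = 45
V_2→V_3: (5)(-7) − (-3)(7) = -14
V_3→V_4: (-3)(-8) − (-2)(-7) = 10
V_4→V_5: (-2)(-8) − (4)(-8) = 48
V_5→V_1: (4)(-2) − (5)(-8) = 32
Σ = 121
Area = |Σ|/2 = 60.5.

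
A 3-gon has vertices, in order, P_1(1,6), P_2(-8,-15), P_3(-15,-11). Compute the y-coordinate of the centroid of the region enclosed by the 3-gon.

-20/3

Apply the shoelace (surveyor's) formula. First the cross-terms c_i = x_i·y_{i+1} − x_{i+1}·y_i:
  33, -137, -79  ⇒  2A = -183, A = -91.5.
Then Σ (y_i + y_{i+1})·c_i = 3660, so ȳ = 3660 / (6·(-91.5)) = -20/3.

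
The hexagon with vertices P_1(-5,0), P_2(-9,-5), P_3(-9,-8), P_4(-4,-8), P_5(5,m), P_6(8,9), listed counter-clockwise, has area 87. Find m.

Write out the shoelace sum; only the two edges meeting at P_5 involve m:
2·Area = [((-4)·m − 5·(-8)) + (5·9 − 8·m)] + 137
       = -12·m + 222 = 174
⇒ m = 4.

4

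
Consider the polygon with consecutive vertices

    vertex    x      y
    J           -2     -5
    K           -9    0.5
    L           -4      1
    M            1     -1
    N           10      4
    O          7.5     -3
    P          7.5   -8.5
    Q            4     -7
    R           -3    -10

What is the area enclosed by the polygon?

110.875

Apply the surveyor's formula: 2A = Σ (x_i·y_{i+1} − x_{i+1}·y_i), indices taken mod 9.
Cross-terms: -46, -7, 3, 14, -60, -41.25, -18.5, -61, -5  ⇒  Σ = -221.75
Area = |Σ|/2 = 110.875.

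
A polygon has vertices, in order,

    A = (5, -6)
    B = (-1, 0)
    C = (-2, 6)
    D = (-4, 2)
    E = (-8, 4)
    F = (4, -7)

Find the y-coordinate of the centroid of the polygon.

-103/177

Apply the shoelace formula. First the cross-terms c_i = x_i·y_{i+1} − x_{i+1}·y_i:
  -6, -6, 20, 0, 40, 11  ⇒  2A = 59, A = 29.5.
Then Σ (y_i + y_{i+1})·c_i = -103, so ȳ = -103 / (6·29.5) = -103/177.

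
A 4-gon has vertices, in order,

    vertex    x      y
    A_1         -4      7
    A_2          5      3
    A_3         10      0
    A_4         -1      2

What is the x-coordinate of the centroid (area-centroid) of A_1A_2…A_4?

Apply the shoelace formula. First the cross-terms c_i = x_i·y_{i+1} − x_{i+1}·y_i:
  -47, -30, 20, 1  ⇒  2A = -56, A = -28.
Then Σ (x_i + x_{i+1})·c_i = -322, so x̄ = -322 / (6·(-28)) = 23/12.

23/12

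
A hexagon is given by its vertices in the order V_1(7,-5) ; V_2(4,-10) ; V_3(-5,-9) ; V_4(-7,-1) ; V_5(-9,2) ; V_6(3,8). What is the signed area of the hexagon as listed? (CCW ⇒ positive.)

-183

Σ = (-50) + (-86) + (-58) + (-23) + (-78) + (-71) = -366
Signed area = Σ/2 = -183 (negative ⇒ clockwise traversal).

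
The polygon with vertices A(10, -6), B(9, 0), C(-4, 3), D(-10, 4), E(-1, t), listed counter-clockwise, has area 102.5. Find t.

-5

Write out the shoelace sum; only the two edges meeting at E involve t:
2·Area = [((-10)·t − (-1)·4) + ((-1)·(-6) − 10·t)] + 95
       = -20·t + 105 = 205
⇒ t = -5.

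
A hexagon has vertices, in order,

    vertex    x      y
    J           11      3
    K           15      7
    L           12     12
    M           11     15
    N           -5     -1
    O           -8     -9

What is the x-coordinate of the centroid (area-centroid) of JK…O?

Apply Gauss's area formula. First the cross-terms c_i = x_i·y_{i+1} − x_{i+1}·y_i:
  32, 96, 48, 64, 37, 75  ⇒  2A = 352, A = 176.
Then Σ (x_i + x_{i+1})·c_i = 4656, so x̄ = 4656 / (6·176) = 97/22.

97/22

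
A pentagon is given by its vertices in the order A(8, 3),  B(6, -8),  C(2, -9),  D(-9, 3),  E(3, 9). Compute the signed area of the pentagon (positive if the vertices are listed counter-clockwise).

-174

Cross-terms: -82, -38, -75, -90, -63  ⇒  Σ = -348
Signed area = Σ/2 = -174 (negative ⇒ clockwise traversal).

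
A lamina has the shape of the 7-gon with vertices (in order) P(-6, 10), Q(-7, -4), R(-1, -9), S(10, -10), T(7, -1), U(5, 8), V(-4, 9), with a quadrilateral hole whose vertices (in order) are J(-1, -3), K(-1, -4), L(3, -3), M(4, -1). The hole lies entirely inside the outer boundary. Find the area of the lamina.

Outer boundary:
P→Q: (-6)(-4) − (-7)(10) = 94
Q→R: (-7)(-9) − (-1)(-4) = 59
R→S: (-1)(-10) − (10)(-9) = 100
S→T: (10)(-1) − (7)(-10) = 60
T→U: (7)(8) − (5)(-1) = 61
U→V: (5)(9) − (-4)(8) = 77
V→P: (-4)(10) − (-6)(9) = 14
Σ = 465
Area = |Σ|/2 = 232.5.
Hole:
Cross-terms: 1, 15, 9, -13  ⇒  Σ = 12
Area = |Σ|/2 = 6.
Net area = 232.5 − 6 = 226.5.

226.5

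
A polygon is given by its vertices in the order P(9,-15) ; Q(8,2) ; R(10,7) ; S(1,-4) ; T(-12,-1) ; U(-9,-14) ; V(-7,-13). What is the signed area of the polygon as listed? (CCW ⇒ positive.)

Apply the shoelace (surveyor's) formula: 2A = Σ (x_i·y_{i+1} − x_{i+1}·y_i), indices taken mod 7.
Σ = (138) + (36) + (-47) + (-49) + (159) + (19) + (222) = 478
Signed area = Σ/2 = 239 (positive ⇒ counter-clockwise traversal).

239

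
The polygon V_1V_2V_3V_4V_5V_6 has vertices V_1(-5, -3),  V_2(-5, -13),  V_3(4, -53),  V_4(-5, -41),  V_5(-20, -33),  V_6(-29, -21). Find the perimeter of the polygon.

|V_1V_2| = √((0)² + (-10)²) = √100 = 10
|V_2V_3| = √((9)² + (-40)²) = √1681 = 41
|V_3V_4| = √((-9)² + (12)²) = √225 = 15
|V_4V_5| = √((-15)² + (8)²) = √289 = 17
|V_5V_6| = √((-9)² + (12)²) = √225 = 15
|V_6V_1| = √((24)² + (18)²) = √900 = 30
Perimeter = 10 + 41 + 15 + 17 + 15 + 30 = 128.

128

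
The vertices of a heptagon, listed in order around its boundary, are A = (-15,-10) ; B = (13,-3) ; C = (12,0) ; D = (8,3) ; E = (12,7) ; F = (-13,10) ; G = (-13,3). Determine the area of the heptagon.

372

Apply the shoelace formula: 2A = Σ (x_i·y_{i+1} − x_{i+1}·y_i), indices taken mod 7.
Σ = (175) + (36) + (36) + (20) + (211) + (91) + (175) = 744
Area = |Σ|/2 = 372.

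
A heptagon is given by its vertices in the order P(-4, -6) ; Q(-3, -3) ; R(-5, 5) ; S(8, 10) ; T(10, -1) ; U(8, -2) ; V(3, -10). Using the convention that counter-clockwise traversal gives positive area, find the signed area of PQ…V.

-189

Cross-terms: -6, -30, -90, -108, -12, -74, -58  ⇒  Σ = -378
Signed area = Σ/2 = -189 (negative ⇒ clockwise traversal).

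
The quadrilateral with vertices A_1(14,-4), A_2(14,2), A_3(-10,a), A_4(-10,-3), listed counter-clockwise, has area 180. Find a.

The doubled signed area Σ (x_i y_{i+1} − x_{i+1} y_i) is linear in a.
With a=0 it equals 216; the coefficient of a is 24 (from the two edges through A_3).
So 24·a + 216 = 2·180 = 360 ⇒ a = 6.

6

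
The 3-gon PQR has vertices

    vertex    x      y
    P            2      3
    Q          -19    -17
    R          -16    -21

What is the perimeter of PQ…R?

|PQ| = √((-21)² + (-20)²) = √841 = 29
|QR| = √((3)² + (-4)²) = √25 = 5
|RP| = √((18)² + (24)²) = √900 = 30
Perimeter = 29 + 5 + 30 = 64.

64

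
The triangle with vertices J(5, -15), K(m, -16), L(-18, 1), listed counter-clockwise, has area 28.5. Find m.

10

Write out the shoelace sum; only the two edges meeting at K involve m:
2·Area = [(5·(-16) − m·(-15)) + (m·1 − (-18)·(-16))] + 265
       = 16·m + -103 = 57
⇒ m = 10.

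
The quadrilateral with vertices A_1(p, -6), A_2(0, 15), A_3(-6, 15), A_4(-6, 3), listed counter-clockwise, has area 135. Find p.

The doubled signed area Σ (x_i y_{i+1} − x_{i+1} y_i) is linear in p.
With p=0 it equals 198; the coefficient of p is 12 (from the two edges through A_1).
So 12·p + 198 = 2·135 = 270 ⇒ p = 6.

6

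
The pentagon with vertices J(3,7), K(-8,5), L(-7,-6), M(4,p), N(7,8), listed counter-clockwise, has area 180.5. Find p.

-9

The doubled signed area Σ (x_i y_{i+1} − x_{i+1} y_i) is linear in p.
With p=0 it equals 235; the coefficient of p is -14 (from the two edges through M).
So -14·p + 235 = 2·180.5 = 361 ⇒ p = -9.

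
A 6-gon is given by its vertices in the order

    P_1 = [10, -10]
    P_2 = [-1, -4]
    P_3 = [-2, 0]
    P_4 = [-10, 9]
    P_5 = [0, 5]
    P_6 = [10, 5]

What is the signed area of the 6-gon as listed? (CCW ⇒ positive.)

-163

P_1→P_2: (10)(-4) − (-1)(-10) = -50
P_2→P_3: (-1)(0) − (-2)(-4) = -8
P_3→P_4: (-2)(9) − (-10)(0) = -18
P_4→P_5: (-10)(5) − (0)(9) = -50
P_5→P_6: (0)(5) − (10)(5) = -50
P_6→P_1: (10)(-10) − (10)(5) = -150
Σ = -326
Signed area = Σ/2 = -163 (negative ⇒ clockwise traversal).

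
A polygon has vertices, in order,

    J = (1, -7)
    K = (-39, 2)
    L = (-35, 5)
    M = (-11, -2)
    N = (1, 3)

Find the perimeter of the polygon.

94

|JK| = √((-40)² + (9)²) = √1681 = 41
|KL| = √((4)² + (3)²) = √25 = 5
|LM| = √((24)² + (-7)²) = √625 = 25
|MN| = √((12)² + (5)²) = √169 = 13
|NJ| = √((0)² + (-10)²) = √100 = 10
Perimeter = 41 + 5 + 25 + 13 + 10 = 94.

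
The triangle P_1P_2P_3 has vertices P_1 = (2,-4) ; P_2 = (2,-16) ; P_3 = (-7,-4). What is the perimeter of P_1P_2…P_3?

36

|P_1P_2| = √((0)² + (-12)²) = √144 = 12
|P_2P_3| = √((-9)² + (12)²) = √225 = 15
|P_3P_1| = √((9)² + (0)²) = √81 = 9
Perimeter = 12 + 15 + 9 = 36.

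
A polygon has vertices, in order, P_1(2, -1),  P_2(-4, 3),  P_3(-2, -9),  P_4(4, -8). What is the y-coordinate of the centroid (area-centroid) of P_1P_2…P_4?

Apply the shoelace formula. First the cross-terms c_i = x_i·y_{i+1} − x_{i+1}·y_i:
  2, 42, 52, 12  ⇒  2A = 108, A = 54.
Then Σ (y_i + y_{i+1})·c_i = -1240, so ȳ = -1240 / (6·54) = -310/81.

-310/81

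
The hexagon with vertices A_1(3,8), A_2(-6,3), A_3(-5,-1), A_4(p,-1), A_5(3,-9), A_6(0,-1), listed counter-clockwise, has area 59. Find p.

-4

Write out the shoelace sum; only the two edges meeting at A_4 involve p:
2·Area = [((-5)·(-1) − p·(-1)) + (p·(-9) − 3·(-1))] + 78
       = -8·p + 86 = 118
⇒ p = -4.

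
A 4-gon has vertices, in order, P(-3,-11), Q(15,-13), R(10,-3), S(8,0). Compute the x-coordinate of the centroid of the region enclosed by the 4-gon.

Apply Gauss's area formula. First the cross-terms c_i = x_i·y_{i+1} − x_{i+1}·y_i:
  204, 85, 24, -88  ⇒  2A = 225, A = 112.5.
Then Σ (x_i + x_{i+1})·c_i = 4565, so x̄ = 4565 / (6·112.5) = 913/135.

913/135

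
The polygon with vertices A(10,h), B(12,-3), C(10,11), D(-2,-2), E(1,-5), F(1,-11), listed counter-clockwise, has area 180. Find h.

-10

Write out the shoelace sum; only the two edges meeting at A involve h:
2·Area = [(1·h − 10·(-11)) + (10·(-3) − 12·h)] + 170
       = -11·h + 250 = 360
⇒ h = -10.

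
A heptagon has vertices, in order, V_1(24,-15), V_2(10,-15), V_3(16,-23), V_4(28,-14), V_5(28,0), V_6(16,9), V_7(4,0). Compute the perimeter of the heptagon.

108

|V_1V_2| = √((-14)² + (0)²) = √196 = 14
|V_2V_3| = √((6)² + (-8)²) = √100 = 10
|V_3V_4| = √((12)² + (9)²) = √225 = 15
|V_4V_5| = √((0)² + (14)²) = √196 = 14
|V_5V_6| = √((-12)² + (9)²) = √225 = 15
|V_6V_7| = √((-12)² + (-9)²) = √225 = 15
|V_7V_1| = √((20)² + (-15)²) = √625 = 25
Perimeter = 14 + 10 + 15 + 14 + 15 + 15 + 25 = 108.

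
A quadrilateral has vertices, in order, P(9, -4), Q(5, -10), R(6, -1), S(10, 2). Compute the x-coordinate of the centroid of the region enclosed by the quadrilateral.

125/17

Apply the shoelace formula. First the cross-terms c_i = x_i·y_{i+1} − x_{i+1}·y_i:
  -70, 55, 22, -58  ⇒  2A = -51, A = -25.5.
Then Σ (x_i + x_{i+1})·c_i = -1125, so x̄ = -1125 / (6·(-25.5)) = 125/17.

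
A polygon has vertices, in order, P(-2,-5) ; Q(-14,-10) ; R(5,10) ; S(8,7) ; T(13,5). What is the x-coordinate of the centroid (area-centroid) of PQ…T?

217/291

Apply the shoelace formula. First the cross-terms c_i = x_i·y_{i+1} − x_{i+1}·y_i:
  -50, -90, -45, -51, -55  ⇒  2A = -291, A = -145.5.
Then Σ (x_i + x_{i+1})·c_i = -651, so x̄ = -651 / (6·(-145.5)) = 217/291.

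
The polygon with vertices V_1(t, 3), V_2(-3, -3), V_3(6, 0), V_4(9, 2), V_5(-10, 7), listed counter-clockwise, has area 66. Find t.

-4

The doubled signed area Σ (x_i y_{i+1} − x_{i+1} y_i) is linear in t.
With t=0 it equals 92; the coefficient of t is -10 (from the two edges through V_1).
So -10·t + 92 = 2·66 = 132 ⇒ t = -4.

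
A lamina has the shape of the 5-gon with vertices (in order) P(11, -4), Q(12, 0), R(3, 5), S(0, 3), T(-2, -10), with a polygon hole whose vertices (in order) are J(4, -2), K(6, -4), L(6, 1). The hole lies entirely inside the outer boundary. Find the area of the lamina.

Outer boundary:
Cross-terms: 48, 60, 9, 6, 118  ⇒  Σ = 241
Area = |Σ|/2 = 120.5.
Hole:
Apply the surveyor's formula: 2A = Σ (x_i·y_{i+1} − x_{i+1}·y_i), indices taken mod 3.
Σ = (-4) + (30) + (-16) = 10
Area = |Σ|/2 = 5.
Net area = 120.5 − 5 = 115.5.

115.5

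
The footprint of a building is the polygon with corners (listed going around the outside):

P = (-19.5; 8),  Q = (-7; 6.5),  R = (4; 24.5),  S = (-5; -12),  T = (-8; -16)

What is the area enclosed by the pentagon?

292.875

Apply the shoelace formula: 2A = Σ (x_i·y_{i+1} − x_{i+1}·y_i), indices taken mod 5.
P→Q: (-19.5)(6.5) − (-7)(8) = -70.75
Q→R: (-7)(24.5) − (4)(6.5) = -197.5
R→S: (4)(-12) − (-5)(24.5) = 74.5
S→T: (-5)(-16) − (-8)(-12) = -16
T→P: (-8)(8) − (-19.5)(-16) = -376
Σ = -585.75
Area = |Σ|/2 = 292.875.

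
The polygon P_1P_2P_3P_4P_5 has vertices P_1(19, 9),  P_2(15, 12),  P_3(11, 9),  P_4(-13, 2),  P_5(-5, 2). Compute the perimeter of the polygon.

|P_1P_2| = √((-4)² + (3)²) = √25 = 5
|P_2P_3| = √((-4)² + (-3)²) = √25 = 5
|P_3P_4| = √((-24)² + (-7)²) = √625 = 25
|P_4P_5| = √((8)² + (0)²) = √64 = 8
|P_5P_1| = √((24)² + (7)²) = √625 = 25
Perimeter = 5 + 5 + 25 + 8 + 25 = 68.

68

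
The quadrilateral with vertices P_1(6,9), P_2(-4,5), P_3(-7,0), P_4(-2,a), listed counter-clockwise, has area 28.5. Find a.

The doubled signed area Σ (x_i y_{i+1} − x_{i+1} y_i) is linear in a.
With a=0 it equals 83; the coefficient of a is -13 (from the two edges through P_4).
So -13·a + 83 = 2·28.5 = 57 ⇒ a = 2.

2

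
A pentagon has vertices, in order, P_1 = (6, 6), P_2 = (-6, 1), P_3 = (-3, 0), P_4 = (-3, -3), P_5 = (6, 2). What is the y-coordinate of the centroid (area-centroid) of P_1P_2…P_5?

5/3

Apply Gauss's area formula. First the cross-terms c_i = x_i·y_{i+1} − x_{i+1}·y_i:
  42, 3, 9, 12, 24  ⇒  2A = 90, A = 45.
Then Σ (y_i + y_{i+1})·c_i = 450, so ȳ = 450 / (6·45) = 5/3.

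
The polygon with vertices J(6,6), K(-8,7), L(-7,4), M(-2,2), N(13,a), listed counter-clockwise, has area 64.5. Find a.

3

Write out the shoelace sum; only the two edges meeting at N involve a:
2·Area = [((-2)·a − 13·2) + (13·6 − 6·a)] + 101
       = -8·a + 153 = 129
⇒ a = 3.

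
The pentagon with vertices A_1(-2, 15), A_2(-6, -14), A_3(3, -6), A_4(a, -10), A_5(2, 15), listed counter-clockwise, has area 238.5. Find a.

The doubled signed area Σ (x_i y_{i+1} − x_{i+1} y_i) is linear in a.
With a=0 it equals 246; the coefficient of a is 21 (from the two edges through A_4).
So 21·a + 246 = 2·238.5 = 477 ⇒ a = 11.

11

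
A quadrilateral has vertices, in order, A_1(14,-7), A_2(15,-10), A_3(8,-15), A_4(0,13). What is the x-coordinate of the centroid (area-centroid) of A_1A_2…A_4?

337/43

Apply the surveyor's formula. First the cross-terms c_i = x_i·y_{i+1} − x_{i+1}·y_i:
  -35, -145, 104, -182  ⇒  2A = -258, A = -129.
Then Σ (x_i + x_{i+1})·c_i = -6066, so x̄ = -6066 / (6·(-129)) = 337/43.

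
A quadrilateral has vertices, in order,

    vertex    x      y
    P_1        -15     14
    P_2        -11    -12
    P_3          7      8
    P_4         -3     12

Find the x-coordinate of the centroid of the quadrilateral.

-335/54

Apply the surveyor's formula. First the cross-terms c_i = x_i·y_{i+1} − x_{i+1}·y_i:
  334, -4, 108, 138  ⇒  2A = 576, A = 288.
Then Σ (x_i + x_{i+1})·c_i = -10720, so x̄ = -10720 / (6·288) = -335/54.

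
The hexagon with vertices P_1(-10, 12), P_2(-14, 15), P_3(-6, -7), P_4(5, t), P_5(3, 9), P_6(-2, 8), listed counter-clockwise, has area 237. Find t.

-10

The doubled signed area Σ (x_i y_{i+1} − x_{i+1} y_i) is linear in t.
With t=0 it equals 384; the coefficient of t is -9 (from the two edges through P_4).
So -9·t + 384 = 2·237 = 474 ⇒ t = -10.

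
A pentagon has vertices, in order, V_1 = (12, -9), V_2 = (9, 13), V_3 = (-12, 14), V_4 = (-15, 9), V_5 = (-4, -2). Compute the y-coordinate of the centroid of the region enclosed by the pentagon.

1190/249

Apply the surveyor's formula. First the cross-terms c_i = x_i·y_{i+1} − x_{i+1}·y_i:
  237, 282, 102, 66, 60  ⇒  2A = 747, A = 373.5.
Then Σ (y_i + y_{i+1})·c_i = 10710, so ȳ = 10710 / (6·373.5) = 1190/249.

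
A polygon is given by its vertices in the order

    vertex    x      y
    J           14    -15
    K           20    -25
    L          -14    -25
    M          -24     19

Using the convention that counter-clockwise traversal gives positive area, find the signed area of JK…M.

-836

Cross-terms: -50, -850, -866, 94  ⇒  Σ = -1672
Signed area = Σ/2 = -836 (negative ⇒ clockwise traversal).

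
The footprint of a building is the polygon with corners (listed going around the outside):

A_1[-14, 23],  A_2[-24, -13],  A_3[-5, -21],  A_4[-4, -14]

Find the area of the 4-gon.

435.5

Apply the surveyor's formula: 2A = Σ (x_i·y_{i+1} − x_{i+1}·y_i), indices taken mod 4.
Σ = (734) + (439) + (-14) + (-288) = 871
Area = |Σ|/2 = 435.5.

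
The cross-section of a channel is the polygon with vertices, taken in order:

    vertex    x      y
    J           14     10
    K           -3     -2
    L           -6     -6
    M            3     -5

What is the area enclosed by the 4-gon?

Apply Gauss's area formula: 2A = Σ (x_i·y_{i+1} − x_{i+1}·y_i), indices taken mod 4.
J→K: (14)(-2) − (-3)(10) = 2
K→L: (-3)(-6) − (-6)(-2) = 6
L→M: (-6)(-5) − (3)(-6) = 48
M→J: (3)(10) − (14)(-5) = 100
Σ = 156
Area = |Σ|/2 = 78.

78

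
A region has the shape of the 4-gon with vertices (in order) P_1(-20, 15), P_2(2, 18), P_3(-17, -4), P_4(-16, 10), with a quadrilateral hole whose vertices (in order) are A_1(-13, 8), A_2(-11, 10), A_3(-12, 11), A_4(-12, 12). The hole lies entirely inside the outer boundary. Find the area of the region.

180.5

Outer boundary:
Apply Gauss's area formula: 2A = Σ (x_i·y_{i+1} − x_{i+1}·y_i), indices taken mod 4.
Cross-terms: -390, 298, -234, -40  ⇒  Σ = -366
Area = |Σ|/2 = 183.
Hole:
Apply the shoelace formula: 2A = Σ (x_i·y_{i+1} − x_{i+1}·y_i), indices taken mod 4.
Σ = (-42) + (-1) + (-12) + (60) = 5
Area = |Σ|/2 = 2.5.
Net area = 183 − 2.5 = 180.5.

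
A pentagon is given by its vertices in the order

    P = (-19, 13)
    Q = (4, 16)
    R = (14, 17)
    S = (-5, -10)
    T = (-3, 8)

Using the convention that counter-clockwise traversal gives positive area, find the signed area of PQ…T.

-262

Σ = (-356) + (-156) + (-55) + (-70) + (113) = -524
Signed area = Σ/2 = -262 (negative ⇒ clockwise traversal).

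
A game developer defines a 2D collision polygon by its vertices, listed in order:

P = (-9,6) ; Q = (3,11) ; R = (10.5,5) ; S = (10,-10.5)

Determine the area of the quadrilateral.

206.125

Apply the shoelace (surveyor's) formula: 2A = Σ (x_i·y_{i+1} − x_{i+1}·y_i), indices taken mod 4.
P→Q: (-9)(11) − (3)(6) = -117
Q→R: (3)(5) − (10.5)(11) = -100.5
R→S: (10.5)(-10.5) − (10)(5) = -160.25
S→P: (10)(6) − (-9)(-10.5) = -34.5
Σ = -412.25
Area = |Σ|/2 = 206.125.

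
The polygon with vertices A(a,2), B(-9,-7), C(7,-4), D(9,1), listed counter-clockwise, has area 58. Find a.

6

Write out the shoelace sum; only the two edges meeting at A involve a:
2·Area = [(9·2 − a·1) + (a·(-7) − (-9)·2)] + 128
       = -8·a + 164 = 116
⇒ a = 6.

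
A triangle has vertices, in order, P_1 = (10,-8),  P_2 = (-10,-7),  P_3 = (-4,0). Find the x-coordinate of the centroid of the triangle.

Apply the shoelace formula. First the cross-terms c_i = x_i·y_{i+1} − x_{i+1}·y_i:
  -150, -28, 32  ⇒  2A = -146, A = -73.
Then Σ (x_i + x_{i+1})·c_i = 584, so x̄ = 584 / (6·(-73)) = -4/3.

-4/3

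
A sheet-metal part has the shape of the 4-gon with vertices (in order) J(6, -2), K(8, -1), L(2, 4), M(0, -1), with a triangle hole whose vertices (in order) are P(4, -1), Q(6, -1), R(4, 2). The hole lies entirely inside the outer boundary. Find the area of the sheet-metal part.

21

Outer boundary:
Σ = (10) + (34) + (-2) + (6) = 48
Area = |Σ|/2 = 24.
Hole:
Σ = (2) + (16) + (-12) = 6
Area = |Σ|/2 = 3.
Net area = 24 − 3 = 21.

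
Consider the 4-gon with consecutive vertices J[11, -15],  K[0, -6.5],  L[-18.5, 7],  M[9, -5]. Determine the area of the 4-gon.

Apply the shoelace formula: 2A = Σ (x_i·y_{i+1} − x_{i+1}·y_i), indices taken mod 4.
Cross-terms: -71.5, -120.25, 29.5, -80  ⇒  Σ = -242.25
Area = |Σ|/2 = 121.125.

121.125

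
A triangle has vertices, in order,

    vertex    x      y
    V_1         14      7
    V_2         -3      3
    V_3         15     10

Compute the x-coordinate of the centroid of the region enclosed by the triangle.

26/3

Apply Gauss's area formula. First the cross-terms c_i = x_i·y_{i+1} − x_{i+1}·y_i:
  63, -75, -35  ⇒  2A = -47, A = -23.5.
Then Σ (x_i + x_{i+1})·c_i = -1222, so x̄ = -1222 / (6·(-23.5)) = 26/3.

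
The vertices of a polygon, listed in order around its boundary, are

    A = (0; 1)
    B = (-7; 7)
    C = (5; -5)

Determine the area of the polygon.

6

Apply the shoelace formula: 2A = Σ (x_i·y_{i+1} − x_{i+1}·y_i), indices taken mod 3.
Cross-terms: 7, 0, 5  ⇒  Σ = 12
Area = |Σ|/2 = 6.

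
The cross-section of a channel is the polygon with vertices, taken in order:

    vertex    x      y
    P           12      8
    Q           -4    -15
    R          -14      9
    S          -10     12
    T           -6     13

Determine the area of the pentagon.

367

Apply Gauss's area formula: 2A = Σ (x_i·y_{i+1} − x_{i+1}·y_i), indices taken mod 5.
Cross-terms: -148, -246, -78, -58, -204  ⇒  Σ = -734
Area = |Σ|/2 = 367.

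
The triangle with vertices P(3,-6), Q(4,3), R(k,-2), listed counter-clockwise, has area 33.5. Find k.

-4

The doubled signed area Σ (x_i y_{i+1} − x_{i+1} y_i) is linear in k.
With k=0 it equals 31; the coefficient of k is -9 (from the two edges through R).
So -9·k + 31 = 2·33.5 = 67 ⇒ k = -4.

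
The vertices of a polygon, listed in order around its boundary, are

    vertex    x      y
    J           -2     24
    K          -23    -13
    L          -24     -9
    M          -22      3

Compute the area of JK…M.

Cross-terms: 578, -105, -270, -522  ⇒  Σ = -319
Area = |Σ|/2 = 159.5.

159.5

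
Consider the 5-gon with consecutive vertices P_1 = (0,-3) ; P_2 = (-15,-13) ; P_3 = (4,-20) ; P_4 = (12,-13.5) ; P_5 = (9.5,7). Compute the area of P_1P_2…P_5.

Σ = (-45) + (352) + (186) + (212.25) + (-28.5) = 676.75
Area = |Σ|/2 = 338.375.

338.375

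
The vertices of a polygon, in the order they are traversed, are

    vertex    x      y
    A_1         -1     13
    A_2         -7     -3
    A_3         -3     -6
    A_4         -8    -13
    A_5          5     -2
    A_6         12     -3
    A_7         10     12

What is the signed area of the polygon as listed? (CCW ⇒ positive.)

Apply the shoelace formula: 2A = Σ (x_i·y_{i+1} − x_{i+1}·y_i), indices taken mod 7.
Σ = (94) + (33) + (-9) + (81) + (9) + (174) + (142) = 524
Signed area = Σ/2 = 262 (positive ⇒ counter-clockwise traversal).

262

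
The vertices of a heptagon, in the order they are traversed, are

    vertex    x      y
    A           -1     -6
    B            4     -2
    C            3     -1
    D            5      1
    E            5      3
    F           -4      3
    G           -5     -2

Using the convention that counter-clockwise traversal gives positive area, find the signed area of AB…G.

62

Cross-terms: 26, 2, 8, 10, 27, 23, 28  ⇒  Σ = 124
Signed area = Σ/2 = 62 (positive ⇒ counter-clockwise traversal).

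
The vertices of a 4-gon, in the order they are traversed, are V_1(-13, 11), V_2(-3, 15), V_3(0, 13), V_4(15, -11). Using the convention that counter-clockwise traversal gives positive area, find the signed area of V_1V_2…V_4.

-187

Apply Gauss's area formula: 2A = Σ (x_i·y_{i+1} − x_{i+1}·y_i), indices taken mod 4.
Cross-terms: -162, -39, -195, 22  ⇒  Σ = -374
Signed area = Σ/2 = -187 (negative ⇒ clockwise traversal).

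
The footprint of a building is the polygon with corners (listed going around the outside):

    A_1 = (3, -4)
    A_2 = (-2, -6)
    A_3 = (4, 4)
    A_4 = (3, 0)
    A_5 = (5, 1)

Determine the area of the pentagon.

21

Cross-terms: -26, 16, -12, 3, -23  ⇒  Σ = -42
Area = |Σ|/2 = 21.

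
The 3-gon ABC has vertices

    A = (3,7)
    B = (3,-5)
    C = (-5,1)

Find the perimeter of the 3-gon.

|AB| = √((0)² + (-12)²) = √144 = 12
|BC| = √((-8)² + (6)²) = √100 = 10
|CA| = √((8)² + (6)²) = √100 = 10
Perimeter = 12 + 10 + 10 = 32.

32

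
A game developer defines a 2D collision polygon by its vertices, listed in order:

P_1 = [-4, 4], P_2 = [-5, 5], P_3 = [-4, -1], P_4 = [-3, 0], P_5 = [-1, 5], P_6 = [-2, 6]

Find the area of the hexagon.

Apply the surveyor's formula: 2A = Σ (x_i·y_{i+1} − x_{i+1}·y_i), indices taken mod 6.
Cross-terms: 0, 25, -3, -15, 4, 16  ⇒  Σ = 27
Area = |Σ|/2 = 13.5.

13.5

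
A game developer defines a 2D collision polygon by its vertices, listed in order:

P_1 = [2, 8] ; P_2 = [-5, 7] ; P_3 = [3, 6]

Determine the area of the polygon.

7.5

Apply the shoelace (surveyor's) formula: 2A = Σ (x_i·y_{i+1} − x_{i+1}·y_i), indices taken mod 3.
Σ = (54) + (-51) + (12) = 15
Area = |Σ|/2 = 7.5.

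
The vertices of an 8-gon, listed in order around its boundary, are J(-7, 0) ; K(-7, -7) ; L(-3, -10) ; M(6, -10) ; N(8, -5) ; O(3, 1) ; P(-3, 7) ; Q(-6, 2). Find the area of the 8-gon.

Σ = (49) + (49) + (90) + (50) + (23) + (24) + (36) + (14) = 335
Area = |Σ|/2 = 167.5.

167.5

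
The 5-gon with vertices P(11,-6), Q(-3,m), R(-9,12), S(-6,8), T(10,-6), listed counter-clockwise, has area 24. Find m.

7

The doubled signed area Σ (x_i y_{i+1} − x_{i+1} y_i) is linear in m.
With m=0 it equals -92; the coefficient of m is 20 (from the two edges through Q).
So 20·m + -92 = 2·24 = 48 ⇒ m = 7.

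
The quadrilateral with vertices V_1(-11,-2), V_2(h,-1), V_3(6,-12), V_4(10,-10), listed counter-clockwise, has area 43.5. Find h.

The doubled signed area Σ (x_i y_{i+1} − x_{i+1} y_i) is linear in h.
With h=0 it equals -53; the coefficient of h is -10 (from the two edges through V_2).
So -10·h + -53 = 2·43.5 = 87 ⇒ h = -14.

-14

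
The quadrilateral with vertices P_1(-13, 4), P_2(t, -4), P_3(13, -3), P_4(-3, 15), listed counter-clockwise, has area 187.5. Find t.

Write out the shoelace sum; only the two edges meeting at P_2 involve t:
2·Area = [((-13)·(-4) − t·4) + (t·(-3) − 13·(-4))] + 369
       = -7·t + 473 = 375
⇒ t = 14.

14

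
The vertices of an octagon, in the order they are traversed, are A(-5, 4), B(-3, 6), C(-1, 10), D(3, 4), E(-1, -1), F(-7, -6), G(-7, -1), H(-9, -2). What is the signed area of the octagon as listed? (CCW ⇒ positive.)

Apply the shoelace formula: 2A = Σ (x_i·y_{i+1} − x_{i+1}·y_i), indices taken mod 8.
Σ = (-18) + (-24) + (-34) + (1) + (-1) + (-35) + (5) + (-46) = -152
Signed area = Σ/2 = -76 (negative ⇒ clockwise traversal).

-76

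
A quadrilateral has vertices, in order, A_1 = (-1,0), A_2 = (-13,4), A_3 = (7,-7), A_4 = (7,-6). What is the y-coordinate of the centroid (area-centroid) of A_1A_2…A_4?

-13/9

Apply the surveyor's formula. First the cross-terms c_i = x_i·y_{i+1} − x_{i+1}·y_i:
  -4, 63, 7, -6  ⇒  2A = 60, A = 30.
Then Σ (y_i + y_{i+1})·c_i = -260, so ȳ = -260 / (6·30) = -13/9.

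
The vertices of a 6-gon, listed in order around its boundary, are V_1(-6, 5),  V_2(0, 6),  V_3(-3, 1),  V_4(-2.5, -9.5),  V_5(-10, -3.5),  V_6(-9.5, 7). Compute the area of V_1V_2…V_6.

91

Apply the surveyor's formula: 2A = Σ (x_i·y_{i+1} − x_{i+1}·y_i), indices taken mod 6.
Cross-terms: -36, 18, 31, -86.25, -103.25, -5.5  ⇒  Σ = -182
Area = |Σ|/2 = 91.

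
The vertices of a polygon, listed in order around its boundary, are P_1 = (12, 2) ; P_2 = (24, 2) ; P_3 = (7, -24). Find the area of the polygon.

P_1→P_2: (12)(2) − (24)(2) = -24
P_2→P_3: (24)(-24) − (7)(2) = -590
P_3→P_1: (7)(2) − (12)(-24) = 302
Σ = -312
Area = |Σ|/2 = 156.

156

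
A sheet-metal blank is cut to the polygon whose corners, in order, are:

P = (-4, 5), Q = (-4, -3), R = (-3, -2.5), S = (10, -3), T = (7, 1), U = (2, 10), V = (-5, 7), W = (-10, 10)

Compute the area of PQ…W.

Apply the shoelace (surveyor's) formula: 2A = Σ (x_i·y_{i+1} − x_{i+1}·y_i), indices taken mod 8.
Σ = (32) + (1) + (34) + (31) + (68) + (64) + (20) + (-10) = 240
Area = |Σ|/2 = 120.

120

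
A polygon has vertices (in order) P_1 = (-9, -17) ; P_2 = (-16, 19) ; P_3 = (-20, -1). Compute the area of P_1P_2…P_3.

142

Cross-terms: -443, 396, 331  ⇒  Σ = 284
Area = |Σ|/2 = 142.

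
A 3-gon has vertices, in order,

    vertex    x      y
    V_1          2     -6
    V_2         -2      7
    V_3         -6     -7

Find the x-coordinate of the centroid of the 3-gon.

-2

Apply Gauss's area formula. First the cross-terms c_i = x_i·y_{i+1} − x_{i+1}·y_i:
  2, 56, 50  ⇒  2A = 108, A = 54.
Then Σ (x_i + x_{i+1})·c_i = -648, so x̄ = -648 / (6·54) = -2.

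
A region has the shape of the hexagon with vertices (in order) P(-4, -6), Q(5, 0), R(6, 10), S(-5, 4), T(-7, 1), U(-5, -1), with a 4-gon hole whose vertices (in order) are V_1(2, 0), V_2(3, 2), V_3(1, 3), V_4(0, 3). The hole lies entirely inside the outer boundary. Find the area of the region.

103.5

Outer boundary:
Apply the surveyor's formula: 2A = Σ (x_i·y_{i+1} − x_{i+1}·y_i), indices taken mod 6.
Σ = (30) + (50) + (74) + (23) + (12) + (26) = 215
Area = |Σ|/2 = 107.5.
Hole:
Apply Gauss's area formula: 2A = Σ (x_i·y_{i+1} − x_{i+1}·y_i), indices taken mod 4.
Cross-terms: 4, 7, 3, -6  ⇒  Σ = 8
Area = |Σ|/2 = 4.
Net area = 107.5 − 4 = 103.5.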